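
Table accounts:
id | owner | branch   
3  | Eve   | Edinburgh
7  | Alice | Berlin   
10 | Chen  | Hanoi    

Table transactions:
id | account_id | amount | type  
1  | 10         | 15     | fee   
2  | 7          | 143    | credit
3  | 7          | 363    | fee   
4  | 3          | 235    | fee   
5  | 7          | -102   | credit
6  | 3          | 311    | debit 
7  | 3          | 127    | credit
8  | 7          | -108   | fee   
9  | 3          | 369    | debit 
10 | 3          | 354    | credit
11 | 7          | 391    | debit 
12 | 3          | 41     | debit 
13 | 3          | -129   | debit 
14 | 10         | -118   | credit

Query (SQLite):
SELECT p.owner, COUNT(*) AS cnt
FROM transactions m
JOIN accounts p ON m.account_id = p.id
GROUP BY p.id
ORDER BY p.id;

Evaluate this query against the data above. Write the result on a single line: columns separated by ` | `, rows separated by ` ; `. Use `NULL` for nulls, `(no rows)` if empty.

Eve | 7 ; Alice | 5 ; Chen | 2

Join each transactions row to its accounts via account_id.
Group joined rows by accounts.id; compute COUNT(*) per group.
  3: ids {4, 6, 7, 9, 10, 12, 13} → COUNT(*)=7
  7: ids {2, 3, 5, 8, 11} → COUNT(*)=5
  10: ids {1, 14} → COUNT(*)=2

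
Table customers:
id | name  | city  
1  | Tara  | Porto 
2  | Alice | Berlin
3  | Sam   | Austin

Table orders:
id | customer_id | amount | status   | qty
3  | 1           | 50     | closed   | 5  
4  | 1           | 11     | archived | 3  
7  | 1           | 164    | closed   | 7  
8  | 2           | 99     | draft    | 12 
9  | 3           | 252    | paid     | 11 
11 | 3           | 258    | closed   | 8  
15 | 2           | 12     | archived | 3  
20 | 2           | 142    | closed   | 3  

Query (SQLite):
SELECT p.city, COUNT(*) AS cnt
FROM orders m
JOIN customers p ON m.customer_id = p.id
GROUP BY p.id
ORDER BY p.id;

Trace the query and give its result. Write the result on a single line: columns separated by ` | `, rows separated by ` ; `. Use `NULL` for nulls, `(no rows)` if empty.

Join each orders row to its customers via customer_id.
Group joined rows by customers.id; compute COUNT(*) per group.
  1: ids {3, 4, 7} → COUNT(*)=3
  2: ids {8, 15, 20} → COUNT(*)=3
  3: ids {9, 11} → COUNT(*)=2

Porto | 3 ; Berlin | 3 ; Austin | 2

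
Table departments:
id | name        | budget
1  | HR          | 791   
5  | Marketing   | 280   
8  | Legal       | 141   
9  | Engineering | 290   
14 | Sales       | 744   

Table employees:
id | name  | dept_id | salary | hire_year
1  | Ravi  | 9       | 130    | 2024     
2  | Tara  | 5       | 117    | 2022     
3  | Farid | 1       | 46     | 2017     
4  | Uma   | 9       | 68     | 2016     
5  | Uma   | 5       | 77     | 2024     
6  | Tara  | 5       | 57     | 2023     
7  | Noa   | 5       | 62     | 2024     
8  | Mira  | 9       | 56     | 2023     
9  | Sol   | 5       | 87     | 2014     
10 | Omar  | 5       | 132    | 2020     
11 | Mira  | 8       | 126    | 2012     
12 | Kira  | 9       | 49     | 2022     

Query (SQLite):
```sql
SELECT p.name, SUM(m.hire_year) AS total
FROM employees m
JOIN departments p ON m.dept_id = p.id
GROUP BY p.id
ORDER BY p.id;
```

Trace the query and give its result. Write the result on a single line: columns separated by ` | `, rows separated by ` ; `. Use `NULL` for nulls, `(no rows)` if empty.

HR | 2017 ; Marketing | 12127 ; Legal | 2012 ; Engineering | 8085

Join each employees row to its departments via dept_id.
Group joined rows by departments.id; compute SUM(m.hire_year) per group.
  1: ids {3} → SUM(m.hire_year)=2017
  5: ids {2, 5, 6, 7, 9, 10} → SUM(m.hire_year)=12127
  8: ids {11} → SUM(m.hire_year)=2012
  9: ids {1, 4, 8, 12} → SUM(m.hire_year)=8085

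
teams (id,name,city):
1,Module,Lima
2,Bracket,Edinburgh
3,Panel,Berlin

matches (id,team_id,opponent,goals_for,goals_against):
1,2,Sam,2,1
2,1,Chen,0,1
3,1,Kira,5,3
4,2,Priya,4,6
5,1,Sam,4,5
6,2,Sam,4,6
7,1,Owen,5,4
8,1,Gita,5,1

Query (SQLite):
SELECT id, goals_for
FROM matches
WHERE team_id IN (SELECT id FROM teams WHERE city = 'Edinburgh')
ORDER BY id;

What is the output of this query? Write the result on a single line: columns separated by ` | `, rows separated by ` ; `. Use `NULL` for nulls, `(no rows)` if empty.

1 | 2 ; 4 | 4 ; 6 | 4

Inner query: teams.id where city = 'Edinburgh'.
Outer: keep matches rows whose team_id is in that set.
Inner query → {2}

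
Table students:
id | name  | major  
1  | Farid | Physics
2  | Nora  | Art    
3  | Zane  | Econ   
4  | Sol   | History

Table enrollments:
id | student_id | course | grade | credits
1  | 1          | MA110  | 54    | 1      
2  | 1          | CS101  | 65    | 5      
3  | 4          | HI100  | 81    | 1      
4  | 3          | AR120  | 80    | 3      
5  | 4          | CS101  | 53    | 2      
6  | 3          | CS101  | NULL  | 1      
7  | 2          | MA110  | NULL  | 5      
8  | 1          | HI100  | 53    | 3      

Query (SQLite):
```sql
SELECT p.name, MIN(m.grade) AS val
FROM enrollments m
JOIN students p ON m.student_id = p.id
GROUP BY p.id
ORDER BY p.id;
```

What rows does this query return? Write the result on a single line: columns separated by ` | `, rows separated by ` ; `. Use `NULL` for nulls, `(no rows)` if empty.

Farid | 53 ; Nora | NULL ; Zane | 80 ; Sol | 53

Join each enrollments row to its students via student_id.
Group joined rows by students.id; compute MIN(m.grade) per group.
  1: ids {1, 2, 8} → MIN(m.grade)=53
  2: ids {7} → MIN(m.grade)=NULL
  3: ids {4, 6} → MIN(m.grade)=80
  4: ids {3, 5} → MIN(m.grade)=53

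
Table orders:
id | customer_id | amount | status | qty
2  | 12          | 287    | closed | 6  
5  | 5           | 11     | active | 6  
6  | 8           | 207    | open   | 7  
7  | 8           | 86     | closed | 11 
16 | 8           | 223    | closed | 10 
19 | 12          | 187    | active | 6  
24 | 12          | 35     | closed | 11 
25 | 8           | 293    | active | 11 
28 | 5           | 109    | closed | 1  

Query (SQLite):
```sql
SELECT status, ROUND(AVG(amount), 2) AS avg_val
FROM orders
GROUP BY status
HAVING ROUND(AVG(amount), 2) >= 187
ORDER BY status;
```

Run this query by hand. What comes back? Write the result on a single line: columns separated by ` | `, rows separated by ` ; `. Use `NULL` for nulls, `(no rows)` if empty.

Partition orders by status; compute ROUND(AVG(amount), 2) within each group.
HAVING: keep groups where ROUND(AVG(amount), 2) >= 187.
  active: ids {5, 19, 25} → ROUND(AVG(amount), 2)=163.67
  closed: ids {2, 7, 16, 24, 28} → ROUND(AVG(amount), 2)=148
  open: ids {6} → ROUND(AVG(amount), 2)=207

open | 207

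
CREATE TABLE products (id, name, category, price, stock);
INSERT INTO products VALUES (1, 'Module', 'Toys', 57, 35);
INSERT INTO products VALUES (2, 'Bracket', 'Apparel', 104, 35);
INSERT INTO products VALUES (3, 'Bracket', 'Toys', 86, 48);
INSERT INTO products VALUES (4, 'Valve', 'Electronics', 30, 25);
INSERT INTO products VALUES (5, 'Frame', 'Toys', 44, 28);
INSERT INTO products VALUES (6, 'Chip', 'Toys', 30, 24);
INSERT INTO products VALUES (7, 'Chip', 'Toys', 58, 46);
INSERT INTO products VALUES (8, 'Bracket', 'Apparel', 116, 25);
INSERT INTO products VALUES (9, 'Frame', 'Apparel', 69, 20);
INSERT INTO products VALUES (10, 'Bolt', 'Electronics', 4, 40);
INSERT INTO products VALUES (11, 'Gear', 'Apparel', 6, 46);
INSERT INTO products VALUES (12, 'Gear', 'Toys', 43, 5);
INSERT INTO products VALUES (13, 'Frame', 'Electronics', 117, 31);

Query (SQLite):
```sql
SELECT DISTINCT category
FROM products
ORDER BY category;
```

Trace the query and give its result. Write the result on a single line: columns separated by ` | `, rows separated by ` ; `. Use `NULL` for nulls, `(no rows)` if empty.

Collect distinct category values from products.

Apparel ; Electronics ; Toys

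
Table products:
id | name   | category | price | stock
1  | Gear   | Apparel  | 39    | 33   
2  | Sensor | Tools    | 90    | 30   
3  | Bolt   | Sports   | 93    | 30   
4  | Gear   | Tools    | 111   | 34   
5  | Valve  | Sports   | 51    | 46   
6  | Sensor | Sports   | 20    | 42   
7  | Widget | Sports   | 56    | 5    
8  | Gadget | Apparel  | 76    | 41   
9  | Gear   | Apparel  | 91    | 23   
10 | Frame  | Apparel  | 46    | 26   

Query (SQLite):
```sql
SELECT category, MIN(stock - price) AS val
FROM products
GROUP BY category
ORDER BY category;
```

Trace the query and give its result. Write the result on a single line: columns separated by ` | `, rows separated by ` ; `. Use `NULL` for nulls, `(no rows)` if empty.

For each row compute stock - price.
Group by category; take MIN of the expression per group.
  Apparel: ids {1, 8, 9, 10} → MIN(stock - price)=-68
  Sports: ids {3, 5, 6, 7} → MIN(stock - price)=-63
  Tools: ids {2, 4} → MIN(stock - price)=-77

Apparel | -68 ; Sports | -63 ; Tools | -77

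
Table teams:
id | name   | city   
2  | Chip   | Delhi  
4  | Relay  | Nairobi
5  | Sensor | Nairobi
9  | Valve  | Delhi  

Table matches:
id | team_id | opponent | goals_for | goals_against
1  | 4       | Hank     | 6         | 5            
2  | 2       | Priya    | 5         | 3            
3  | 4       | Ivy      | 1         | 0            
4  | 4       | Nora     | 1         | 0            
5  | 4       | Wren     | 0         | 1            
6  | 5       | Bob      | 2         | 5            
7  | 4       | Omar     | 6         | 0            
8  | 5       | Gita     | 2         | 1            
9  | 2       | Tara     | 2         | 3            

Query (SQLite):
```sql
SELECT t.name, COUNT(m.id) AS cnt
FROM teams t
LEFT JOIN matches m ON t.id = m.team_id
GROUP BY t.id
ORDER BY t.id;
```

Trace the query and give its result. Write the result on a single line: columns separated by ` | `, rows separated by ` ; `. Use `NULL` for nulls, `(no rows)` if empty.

LEFT JOIN keeps every teams row; unmatched ones get NULL for matches columns.
Group by teams.id and compute COUNT(m.id). COUNT(col) of an all-NULL group is 0.
  2: ids {2, 9} → COUNT(m.id)=2
  4: ids {1, 3, 4, 5, 7} → COUNT(m.id)=5
  5: ids {6, 8} → COUNT(m.id)=2
  9: ids {—} → COUNT(m.id)=0

Chip | 2 ; Relay | 5 ; Sensor | 2 ; Valve | 0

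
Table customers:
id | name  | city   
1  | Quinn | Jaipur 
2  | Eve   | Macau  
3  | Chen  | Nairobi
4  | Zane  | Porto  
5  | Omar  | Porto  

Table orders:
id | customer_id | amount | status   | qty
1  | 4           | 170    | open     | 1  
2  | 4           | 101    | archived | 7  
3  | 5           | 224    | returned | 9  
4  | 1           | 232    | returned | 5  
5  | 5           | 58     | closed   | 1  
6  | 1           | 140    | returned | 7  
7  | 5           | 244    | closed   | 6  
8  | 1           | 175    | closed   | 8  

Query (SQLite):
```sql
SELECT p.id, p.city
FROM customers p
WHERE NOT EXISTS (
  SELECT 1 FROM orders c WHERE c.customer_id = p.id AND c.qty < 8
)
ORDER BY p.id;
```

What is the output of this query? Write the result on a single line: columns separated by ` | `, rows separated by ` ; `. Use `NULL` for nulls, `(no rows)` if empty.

For each customers row, check whether any orders with matching customer_id has qty < 8.
Keep rows where that is false.

2 | Macau ; 3 | Nairobi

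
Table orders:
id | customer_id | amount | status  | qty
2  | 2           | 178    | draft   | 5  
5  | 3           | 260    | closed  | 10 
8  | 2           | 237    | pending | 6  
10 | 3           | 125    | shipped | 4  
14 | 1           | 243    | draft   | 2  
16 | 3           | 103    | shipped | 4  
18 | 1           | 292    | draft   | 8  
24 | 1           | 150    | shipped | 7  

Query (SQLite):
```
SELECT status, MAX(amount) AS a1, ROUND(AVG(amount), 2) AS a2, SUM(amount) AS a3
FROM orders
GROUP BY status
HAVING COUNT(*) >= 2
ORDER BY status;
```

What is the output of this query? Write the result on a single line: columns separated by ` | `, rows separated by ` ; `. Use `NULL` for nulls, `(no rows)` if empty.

draft | 292 | 237.67 | 713 ; shipped | 150 | 126 | 378

Group orders by status.
Per group compute: MAX(amount), ROUND(AVG(amount), 2), SUM(amount).
HAVING: drop groups with fewer than 2 rows.
  closed: ids {5} → MAX(amount)=260, ROUND(AVG(amount), 2)=260, SUM(amount)=260
  draft: ids {2, 14, 18} → MAX(amount)=292, ROUND(AVG(amount), 2)=237.67, SUM(amount)=713
  pending: ids {8} → MAX(amount)=237, ROUND(AVG(amount), 2)=237, SUM(amount)=237
  shipped: ids {10, 16, 24} → MAX(amount)=150, ROUND(AVG(amount), 2)=126, SUM(amount)=378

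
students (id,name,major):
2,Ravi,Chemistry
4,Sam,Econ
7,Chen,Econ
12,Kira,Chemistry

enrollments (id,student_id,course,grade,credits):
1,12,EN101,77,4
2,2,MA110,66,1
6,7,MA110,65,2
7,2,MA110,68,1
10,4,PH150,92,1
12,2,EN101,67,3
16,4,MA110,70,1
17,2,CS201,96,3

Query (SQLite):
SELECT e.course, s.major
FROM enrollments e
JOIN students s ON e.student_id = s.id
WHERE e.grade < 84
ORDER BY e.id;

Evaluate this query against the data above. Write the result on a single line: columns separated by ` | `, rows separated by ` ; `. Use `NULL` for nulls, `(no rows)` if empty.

EN101 | Chemistry ; MA110 | Chemistry ; MA110 | Econ ; MA110 | Chemistry ; EN101 | Chemistry ; MA110 | Econ

Each enrollments row matches the students row where student_id = students.id.
Then keep rows with e.grade < 84.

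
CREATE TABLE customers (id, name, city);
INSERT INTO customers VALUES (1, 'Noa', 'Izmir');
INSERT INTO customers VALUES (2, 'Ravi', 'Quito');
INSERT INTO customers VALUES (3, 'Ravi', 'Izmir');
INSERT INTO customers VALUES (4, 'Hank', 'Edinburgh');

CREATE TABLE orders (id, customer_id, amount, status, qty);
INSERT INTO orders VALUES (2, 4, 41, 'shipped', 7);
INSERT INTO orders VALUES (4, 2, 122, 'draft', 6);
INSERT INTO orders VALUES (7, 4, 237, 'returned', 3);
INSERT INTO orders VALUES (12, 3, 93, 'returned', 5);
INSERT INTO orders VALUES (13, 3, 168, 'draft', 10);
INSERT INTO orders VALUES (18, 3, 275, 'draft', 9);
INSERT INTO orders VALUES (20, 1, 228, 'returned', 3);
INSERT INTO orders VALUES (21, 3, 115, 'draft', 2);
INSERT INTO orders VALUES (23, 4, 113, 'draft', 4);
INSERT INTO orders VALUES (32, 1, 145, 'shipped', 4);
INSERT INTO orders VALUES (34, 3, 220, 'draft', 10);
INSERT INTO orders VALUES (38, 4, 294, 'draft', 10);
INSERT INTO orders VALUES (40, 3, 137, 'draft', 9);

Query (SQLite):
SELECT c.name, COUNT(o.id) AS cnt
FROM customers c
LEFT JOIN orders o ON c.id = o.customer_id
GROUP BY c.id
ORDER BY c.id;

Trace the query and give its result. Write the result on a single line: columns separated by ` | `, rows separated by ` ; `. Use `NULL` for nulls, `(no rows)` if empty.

Noa | 2 ; Ravi | 1 ; Ravi | 6 ; Hank | 4

LEFT JOIN keeps every customers row; unmatched ones get NULL for orders columns.
Group by customers.id and compute COUNT(o.id). COUNT(col) of an all-NULL group is 0.
  1: ids {20, 32} → COUNT(o.id)=2
  2: ids {4} → COUNT(o.id)=1
  3: ids {12, 13, 18, 21, 34, 40} → COUNT(o.id)=6
  4: ids {2, 7, 23, 38} → COUNT(o.id)=4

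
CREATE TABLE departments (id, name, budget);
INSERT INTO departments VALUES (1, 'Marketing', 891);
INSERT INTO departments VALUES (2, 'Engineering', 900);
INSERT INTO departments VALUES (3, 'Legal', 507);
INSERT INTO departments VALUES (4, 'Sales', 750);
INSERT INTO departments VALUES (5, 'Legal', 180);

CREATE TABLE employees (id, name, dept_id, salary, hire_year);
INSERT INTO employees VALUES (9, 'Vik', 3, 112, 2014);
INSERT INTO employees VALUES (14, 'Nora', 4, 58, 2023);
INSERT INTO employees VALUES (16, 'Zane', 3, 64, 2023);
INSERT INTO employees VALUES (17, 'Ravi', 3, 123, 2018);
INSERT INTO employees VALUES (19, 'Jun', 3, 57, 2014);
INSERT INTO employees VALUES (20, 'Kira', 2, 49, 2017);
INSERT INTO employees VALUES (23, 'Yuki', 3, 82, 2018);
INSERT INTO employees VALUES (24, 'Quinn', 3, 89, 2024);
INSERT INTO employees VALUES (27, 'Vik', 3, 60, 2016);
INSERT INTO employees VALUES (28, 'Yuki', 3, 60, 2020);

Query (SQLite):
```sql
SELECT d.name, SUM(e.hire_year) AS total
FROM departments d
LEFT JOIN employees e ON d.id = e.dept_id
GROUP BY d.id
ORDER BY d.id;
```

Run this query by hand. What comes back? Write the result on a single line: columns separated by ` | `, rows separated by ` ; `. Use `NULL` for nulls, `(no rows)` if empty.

Marketing | NULL ; Engineering | 2017 ; Legal | 16147 ; Sales | 2023 ; Legal | NULL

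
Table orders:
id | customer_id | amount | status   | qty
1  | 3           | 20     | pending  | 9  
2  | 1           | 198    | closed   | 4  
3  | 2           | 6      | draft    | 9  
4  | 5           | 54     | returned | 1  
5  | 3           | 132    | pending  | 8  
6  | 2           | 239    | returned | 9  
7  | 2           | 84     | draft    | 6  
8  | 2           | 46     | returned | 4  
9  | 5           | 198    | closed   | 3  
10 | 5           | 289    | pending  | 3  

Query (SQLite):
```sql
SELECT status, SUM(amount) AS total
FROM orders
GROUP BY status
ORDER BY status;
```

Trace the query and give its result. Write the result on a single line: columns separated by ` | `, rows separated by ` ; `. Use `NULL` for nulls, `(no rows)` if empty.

Partition orders by status; compute SUM(amount) within each group.
  closed: ids {2, 9} → SUM(amount)=396
  draft: ids {3, 7} → SUM(amount)=90
  pending: ids {1, 5, 10} → SUM(amount)=441
  returned: ids {4, 6, 8} → SUM(amount)=339

closed | 396 ; draft | 90 ; pending | 441 ; returned | 339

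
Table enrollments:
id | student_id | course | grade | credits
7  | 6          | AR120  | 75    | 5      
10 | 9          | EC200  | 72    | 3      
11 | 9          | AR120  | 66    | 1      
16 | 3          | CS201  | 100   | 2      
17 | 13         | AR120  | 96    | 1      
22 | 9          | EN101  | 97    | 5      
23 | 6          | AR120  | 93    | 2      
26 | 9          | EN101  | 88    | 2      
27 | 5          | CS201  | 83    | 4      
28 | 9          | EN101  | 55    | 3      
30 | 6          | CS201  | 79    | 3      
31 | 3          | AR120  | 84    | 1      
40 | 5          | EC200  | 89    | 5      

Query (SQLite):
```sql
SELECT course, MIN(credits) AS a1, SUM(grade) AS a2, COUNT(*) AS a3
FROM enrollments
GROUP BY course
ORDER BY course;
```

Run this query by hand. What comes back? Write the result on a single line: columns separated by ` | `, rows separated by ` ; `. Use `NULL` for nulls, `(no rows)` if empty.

AR120 | 1 | 414 | 5 ; CS201 | 2 | 262 | 3 ; EC200 | 3 | 161 | 2 ; EN101 | 2 | 240 | 3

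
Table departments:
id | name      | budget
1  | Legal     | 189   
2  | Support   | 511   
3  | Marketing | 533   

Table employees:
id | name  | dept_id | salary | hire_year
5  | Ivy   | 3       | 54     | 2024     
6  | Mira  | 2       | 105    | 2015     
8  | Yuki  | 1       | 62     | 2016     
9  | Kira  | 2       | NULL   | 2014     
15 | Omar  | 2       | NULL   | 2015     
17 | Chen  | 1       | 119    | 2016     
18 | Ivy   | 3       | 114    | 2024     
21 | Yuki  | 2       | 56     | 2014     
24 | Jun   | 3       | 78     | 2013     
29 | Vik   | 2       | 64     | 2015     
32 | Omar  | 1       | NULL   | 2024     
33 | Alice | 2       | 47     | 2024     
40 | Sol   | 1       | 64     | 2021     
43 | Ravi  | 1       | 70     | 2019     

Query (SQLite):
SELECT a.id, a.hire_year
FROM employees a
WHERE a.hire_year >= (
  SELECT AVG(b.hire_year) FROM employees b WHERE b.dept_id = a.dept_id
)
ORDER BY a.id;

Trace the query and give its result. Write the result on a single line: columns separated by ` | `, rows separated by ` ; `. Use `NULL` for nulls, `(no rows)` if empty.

5 | 2024 ; 18 | 2024 ; 32 | 2024 ; 33 | 2024 ; 40 | 2021

For each employees row a, compute AVG(hire_year) over rows sharing a.dept_id.
Keep row a if a.hire_year >= that per-group AVG.
  dept_id=1: AVG(hire_year) = 2019.2
  dept_id=2: AVG(hire_year) = 2016.166667
  dept_id=3: AVG(hire_year) = 2020.333333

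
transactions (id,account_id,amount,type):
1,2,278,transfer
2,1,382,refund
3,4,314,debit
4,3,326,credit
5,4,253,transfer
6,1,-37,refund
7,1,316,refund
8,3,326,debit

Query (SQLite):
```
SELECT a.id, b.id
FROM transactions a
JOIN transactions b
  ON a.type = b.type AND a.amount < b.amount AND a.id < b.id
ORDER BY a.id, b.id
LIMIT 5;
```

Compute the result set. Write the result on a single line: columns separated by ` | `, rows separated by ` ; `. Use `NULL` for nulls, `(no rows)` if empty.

Pairs (a,b) with same type, a.amount < b.amount, a.id < b.id.
type groups: credit:{4} debit:{3,8} refund:{2,6,7} transfer:{1,5}
Ordered by (a.id, b.id); first 5.

3 | 8 ; 6 | 7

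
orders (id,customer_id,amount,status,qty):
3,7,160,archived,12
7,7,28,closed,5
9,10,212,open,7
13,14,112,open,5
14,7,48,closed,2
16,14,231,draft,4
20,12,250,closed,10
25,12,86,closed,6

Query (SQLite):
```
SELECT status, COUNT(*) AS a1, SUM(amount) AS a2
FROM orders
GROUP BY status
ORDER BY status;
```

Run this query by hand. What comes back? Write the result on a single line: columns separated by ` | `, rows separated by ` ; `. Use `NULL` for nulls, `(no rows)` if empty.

Group orders by status.
Per group compute: COUNT(*), SUM(amount).
  archived: ids {3} → COUNT(*)=1, SUM(amount)=160
  closed: ids {7, 14, 20, 25} → COUNT(*)=4, SUM(amount)=412
  draft: ids {16} → COUNT(*)=1, SUM(amount)=231
  open: ids {9, 13} → COUNT(*)=2, SUM(amount)=324

archived | 1 | 160 ; closed | 4 | 412 ; draft | 1 | 231 ; open | 2 | 324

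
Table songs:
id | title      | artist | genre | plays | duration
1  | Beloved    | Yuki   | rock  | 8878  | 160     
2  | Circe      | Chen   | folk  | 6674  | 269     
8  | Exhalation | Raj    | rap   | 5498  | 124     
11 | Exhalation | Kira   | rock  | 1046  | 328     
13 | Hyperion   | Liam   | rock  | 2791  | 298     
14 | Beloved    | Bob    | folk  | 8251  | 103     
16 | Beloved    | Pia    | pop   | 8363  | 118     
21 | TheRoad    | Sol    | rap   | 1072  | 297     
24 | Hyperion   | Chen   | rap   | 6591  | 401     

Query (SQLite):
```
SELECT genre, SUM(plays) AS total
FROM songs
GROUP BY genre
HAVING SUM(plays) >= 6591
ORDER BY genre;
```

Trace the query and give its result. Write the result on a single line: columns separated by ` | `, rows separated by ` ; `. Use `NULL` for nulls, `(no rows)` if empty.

folk | 14925 ; pop | 8363 ; rap | 13161 ; rock | 12715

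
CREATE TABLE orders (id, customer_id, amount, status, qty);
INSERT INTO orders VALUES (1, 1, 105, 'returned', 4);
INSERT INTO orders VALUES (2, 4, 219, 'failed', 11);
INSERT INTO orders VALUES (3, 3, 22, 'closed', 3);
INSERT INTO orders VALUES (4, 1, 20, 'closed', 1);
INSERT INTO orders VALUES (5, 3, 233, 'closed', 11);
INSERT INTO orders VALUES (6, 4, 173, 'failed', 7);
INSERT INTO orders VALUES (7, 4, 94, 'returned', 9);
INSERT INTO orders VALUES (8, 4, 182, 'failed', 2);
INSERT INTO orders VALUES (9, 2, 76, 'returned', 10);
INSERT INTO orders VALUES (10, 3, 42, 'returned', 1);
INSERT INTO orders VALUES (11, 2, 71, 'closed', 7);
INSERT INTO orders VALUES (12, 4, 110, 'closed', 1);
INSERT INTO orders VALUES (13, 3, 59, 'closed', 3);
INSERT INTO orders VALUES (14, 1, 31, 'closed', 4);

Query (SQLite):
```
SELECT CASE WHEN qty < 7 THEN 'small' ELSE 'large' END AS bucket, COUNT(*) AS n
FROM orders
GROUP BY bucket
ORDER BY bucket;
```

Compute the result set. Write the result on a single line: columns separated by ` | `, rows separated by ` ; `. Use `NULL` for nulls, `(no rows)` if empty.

Bucket rows by qty < 7 → 'small' else 'large'; count each bucket.

large | 6 ; small | 8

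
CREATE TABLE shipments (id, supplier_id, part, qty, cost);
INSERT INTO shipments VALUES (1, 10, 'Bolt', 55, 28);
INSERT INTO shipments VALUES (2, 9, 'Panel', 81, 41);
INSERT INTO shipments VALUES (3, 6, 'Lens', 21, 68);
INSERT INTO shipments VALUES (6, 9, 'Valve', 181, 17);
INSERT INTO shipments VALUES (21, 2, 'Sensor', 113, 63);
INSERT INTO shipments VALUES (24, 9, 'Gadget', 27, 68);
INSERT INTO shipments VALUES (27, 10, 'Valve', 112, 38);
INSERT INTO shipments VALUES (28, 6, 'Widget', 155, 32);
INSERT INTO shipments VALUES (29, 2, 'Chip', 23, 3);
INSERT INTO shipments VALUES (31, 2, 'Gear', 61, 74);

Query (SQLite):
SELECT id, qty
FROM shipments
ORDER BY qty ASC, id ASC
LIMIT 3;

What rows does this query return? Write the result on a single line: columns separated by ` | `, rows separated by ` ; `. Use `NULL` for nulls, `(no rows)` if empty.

Sort by qty asc, tiebreak id asc: (21, id=3), (23, id=29), (27, id=24), (55, id=1), (61, id=31), (81, id=2) …. Take first 3.

3 | 21 ; 29 | 23 ; 24 | 27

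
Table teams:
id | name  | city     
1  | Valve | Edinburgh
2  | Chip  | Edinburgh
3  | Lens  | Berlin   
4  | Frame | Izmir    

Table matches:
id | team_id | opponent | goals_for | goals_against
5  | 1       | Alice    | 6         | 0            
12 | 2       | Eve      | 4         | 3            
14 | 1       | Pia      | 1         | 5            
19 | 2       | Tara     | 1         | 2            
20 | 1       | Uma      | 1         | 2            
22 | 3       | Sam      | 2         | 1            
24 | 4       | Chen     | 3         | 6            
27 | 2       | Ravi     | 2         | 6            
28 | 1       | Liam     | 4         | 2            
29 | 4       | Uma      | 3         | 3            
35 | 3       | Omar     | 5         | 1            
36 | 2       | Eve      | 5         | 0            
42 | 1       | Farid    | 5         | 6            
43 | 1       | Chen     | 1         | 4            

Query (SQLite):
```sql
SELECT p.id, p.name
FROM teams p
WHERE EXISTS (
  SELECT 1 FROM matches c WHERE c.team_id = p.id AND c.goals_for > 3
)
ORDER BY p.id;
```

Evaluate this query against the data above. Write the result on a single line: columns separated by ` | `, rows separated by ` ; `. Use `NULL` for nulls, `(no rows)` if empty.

For each teams row, check whether any matches with matching team_id has goals_for > 3.
Keep rows where that is true.

1 | Valve ; 2 | Chip ; 3 | Lens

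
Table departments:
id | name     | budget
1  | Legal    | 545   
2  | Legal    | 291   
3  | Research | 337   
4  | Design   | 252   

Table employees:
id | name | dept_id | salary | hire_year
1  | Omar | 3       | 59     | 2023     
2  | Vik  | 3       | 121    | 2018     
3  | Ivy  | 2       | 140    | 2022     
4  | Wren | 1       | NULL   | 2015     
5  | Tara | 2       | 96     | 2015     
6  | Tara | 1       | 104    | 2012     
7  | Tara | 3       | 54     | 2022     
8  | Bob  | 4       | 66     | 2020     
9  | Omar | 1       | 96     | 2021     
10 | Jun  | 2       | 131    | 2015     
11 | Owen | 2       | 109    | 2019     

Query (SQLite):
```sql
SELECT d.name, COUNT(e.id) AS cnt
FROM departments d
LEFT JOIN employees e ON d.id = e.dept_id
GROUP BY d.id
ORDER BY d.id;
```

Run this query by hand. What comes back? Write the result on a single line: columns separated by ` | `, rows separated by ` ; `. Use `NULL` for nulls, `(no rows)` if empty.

Legal | 3 ; Legal | 4 ; Research | 3 ; Design | 1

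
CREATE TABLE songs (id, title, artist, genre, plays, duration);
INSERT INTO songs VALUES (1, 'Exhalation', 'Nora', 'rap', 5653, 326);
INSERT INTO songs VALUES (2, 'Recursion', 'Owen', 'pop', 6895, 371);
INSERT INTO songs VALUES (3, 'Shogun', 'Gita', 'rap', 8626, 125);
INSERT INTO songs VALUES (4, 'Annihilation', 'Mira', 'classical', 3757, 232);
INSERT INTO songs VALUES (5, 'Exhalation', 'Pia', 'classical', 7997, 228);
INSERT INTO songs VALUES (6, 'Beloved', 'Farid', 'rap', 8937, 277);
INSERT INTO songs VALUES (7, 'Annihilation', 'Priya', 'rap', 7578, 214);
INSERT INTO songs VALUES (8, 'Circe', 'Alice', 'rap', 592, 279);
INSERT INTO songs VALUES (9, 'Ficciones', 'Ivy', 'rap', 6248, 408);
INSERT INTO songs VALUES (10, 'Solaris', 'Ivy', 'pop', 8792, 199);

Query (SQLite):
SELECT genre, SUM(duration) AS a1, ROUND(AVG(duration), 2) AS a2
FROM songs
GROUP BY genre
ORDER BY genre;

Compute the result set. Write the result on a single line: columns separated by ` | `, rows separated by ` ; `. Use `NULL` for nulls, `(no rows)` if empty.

classical | 460 | 230 ; pop | 570 | 285 ; rap | 1629 | 271.5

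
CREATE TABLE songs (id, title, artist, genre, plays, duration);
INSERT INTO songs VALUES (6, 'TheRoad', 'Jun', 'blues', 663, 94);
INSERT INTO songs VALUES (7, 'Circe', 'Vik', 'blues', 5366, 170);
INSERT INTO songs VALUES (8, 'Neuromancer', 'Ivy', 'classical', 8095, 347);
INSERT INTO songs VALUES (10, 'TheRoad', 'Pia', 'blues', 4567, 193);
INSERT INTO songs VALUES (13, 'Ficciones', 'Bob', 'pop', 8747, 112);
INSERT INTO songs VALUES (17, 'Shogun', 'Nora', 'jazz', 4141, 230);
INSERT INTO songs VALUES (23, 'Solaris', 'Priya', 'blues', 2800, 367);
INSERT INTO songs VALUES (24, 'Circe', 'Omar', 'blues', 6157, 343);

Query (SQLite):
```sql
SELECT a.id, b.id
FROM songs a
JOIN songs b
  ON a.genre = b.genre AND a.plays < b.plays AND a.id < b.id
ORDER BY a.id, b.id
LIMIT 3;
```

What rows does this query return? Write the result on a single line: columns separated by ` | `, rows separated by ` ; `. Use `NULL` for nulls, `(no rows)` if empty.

6 | 7 ; 6 | 10 ; 6 | 23

Pairs (a,b) with same genre, a.plays < b.plays, a.id < b.id.
genre groups: blues:{6,7,10,23,24} classical:{8} jazz:{17} pop:{13}
Ordered by (a.id, b.id); first 3.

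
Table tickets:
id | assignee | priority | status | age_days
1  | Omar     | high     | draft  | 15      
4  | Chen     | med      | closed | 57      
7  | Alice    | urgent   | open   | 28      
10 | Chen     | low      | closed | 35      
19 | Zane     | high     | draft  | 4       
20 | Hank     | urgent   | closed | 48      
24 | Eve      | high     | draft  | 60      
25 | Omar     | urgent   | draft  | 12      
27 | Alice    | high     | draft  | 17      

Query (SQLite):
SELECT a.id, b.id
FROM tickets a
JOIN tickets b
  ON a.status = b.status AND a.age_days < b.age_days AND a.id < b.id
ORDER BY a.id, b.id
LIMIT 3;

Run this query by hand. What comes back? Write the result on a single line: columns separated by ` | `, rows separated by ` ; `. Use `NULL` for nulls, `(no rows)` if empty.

Pairs (a,b) with same status, a.age_days < b.age_days, a.id < b.id.
status groups: closed:{4,10,20} draft:{1,19,24,25,27} open:{7}
Ordered by (a.id, b.id); first 3.

1 | 24 ; 1 | 27 ; 10 | 20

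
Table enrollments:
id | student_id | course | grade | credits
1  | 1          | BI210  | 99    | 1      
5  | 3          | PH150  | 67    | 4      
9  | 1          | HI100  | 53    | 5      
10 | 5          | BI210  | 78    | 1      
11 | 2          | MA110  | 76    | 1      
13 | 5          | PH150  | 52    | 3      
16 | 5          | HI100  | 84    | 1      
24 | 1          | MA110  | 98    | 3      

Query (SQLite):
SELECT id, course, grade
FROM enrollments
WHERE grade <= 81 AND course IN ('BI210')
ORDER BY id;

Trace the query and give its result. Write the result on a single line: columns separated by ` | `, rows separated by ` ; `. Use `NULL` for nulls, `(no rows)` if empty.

10 | BI210 | 78

grade <= 81: ids {5, 9, 10, 11, 13}
course IN ('BI210'): ids {1, 10}
Combine with AND.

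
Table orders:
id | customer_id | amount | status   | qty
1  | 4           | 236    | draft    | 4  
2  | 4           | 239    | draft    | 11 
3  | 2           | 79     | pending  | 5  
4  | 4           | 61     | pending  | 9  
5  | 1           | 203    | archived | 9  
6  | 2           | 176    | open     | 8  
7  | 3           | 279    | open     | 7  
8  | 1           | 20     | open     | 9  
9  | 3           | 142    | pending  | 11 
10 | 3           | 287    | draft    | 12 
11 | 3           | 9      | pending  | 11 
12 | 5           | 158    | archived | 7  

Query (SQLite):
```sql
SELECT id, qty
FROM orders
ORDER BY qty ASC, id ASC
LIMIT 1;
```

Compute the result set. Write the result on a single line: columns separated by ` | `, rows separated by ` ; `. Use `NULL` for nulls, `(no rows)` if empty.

1 | 4

Sort by qty asc, tiebreak id asc: (4, id=1), (5, id=3), (7, id=7), (7, id=12) …. Take first 1.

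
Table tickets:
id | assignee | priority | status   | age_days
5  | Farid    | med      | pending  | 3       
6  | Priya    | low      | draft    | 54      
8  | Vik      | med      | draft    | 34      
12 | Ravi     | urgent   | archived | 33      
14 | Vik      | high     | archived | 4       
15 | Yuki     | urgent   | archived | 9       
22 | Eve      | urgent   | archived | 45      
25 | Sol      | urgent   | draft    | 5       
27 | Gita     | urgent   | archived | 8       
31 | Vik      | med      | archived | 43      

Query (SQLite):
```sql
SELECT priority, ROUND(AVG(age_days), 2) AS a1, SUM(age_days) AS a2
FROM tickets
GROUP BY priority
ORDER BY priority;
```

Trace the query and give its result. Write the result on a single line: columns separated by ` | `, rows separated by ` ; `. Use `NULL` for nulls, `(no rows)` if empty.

high | 4 | 4 ; low | 54 | 54 ; med | 26.67 | 80 ; urgent | 20 | 100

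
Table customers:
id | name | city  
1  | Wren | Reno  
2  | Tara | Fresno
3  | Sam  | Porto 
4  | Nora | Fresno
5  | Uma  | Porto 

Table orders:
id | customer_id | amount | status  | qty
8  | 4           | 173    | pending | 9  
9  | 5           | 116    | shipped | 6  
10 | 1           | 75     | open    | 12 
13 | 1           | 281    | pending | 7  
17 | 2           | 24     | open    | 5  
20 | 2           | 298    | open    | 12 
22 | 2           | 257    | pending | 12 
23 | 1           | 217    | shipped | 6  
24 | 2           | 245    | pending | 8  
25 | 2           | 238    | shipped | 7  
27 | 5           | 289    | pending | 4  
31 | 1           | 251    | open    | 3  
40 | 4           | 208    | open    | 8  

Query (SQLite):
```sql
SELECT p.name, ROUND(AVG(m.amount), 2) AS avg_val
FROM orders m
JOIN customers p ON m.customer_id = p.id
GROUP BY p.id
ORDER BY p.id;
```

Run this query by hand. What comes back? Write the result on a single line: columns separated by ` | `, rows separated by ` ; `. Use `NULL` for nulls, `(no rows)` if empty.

Join each orders row to its customers via customer_id.
Group joined rows by customers.id; compute ROUND(AVG(m.amount), 2) per group.
  1: ids {10, 13, 23, 31} → ROUND(AVG(m.amount), 2)=206
  2: ids {17, 20, 22, 24, 25} → ROUND(AVG(m.amount), 2)=212.4
  4: ids {8, 40} → ROUND(AVG(m.amount), 2)=190.5
  5: ids {9, 27} → ROUND(AVG(m.amount), 2)=202.5

Wren | 206 ; Tara | 212.4 ; Nora | 190.5 ; Uma | 202.5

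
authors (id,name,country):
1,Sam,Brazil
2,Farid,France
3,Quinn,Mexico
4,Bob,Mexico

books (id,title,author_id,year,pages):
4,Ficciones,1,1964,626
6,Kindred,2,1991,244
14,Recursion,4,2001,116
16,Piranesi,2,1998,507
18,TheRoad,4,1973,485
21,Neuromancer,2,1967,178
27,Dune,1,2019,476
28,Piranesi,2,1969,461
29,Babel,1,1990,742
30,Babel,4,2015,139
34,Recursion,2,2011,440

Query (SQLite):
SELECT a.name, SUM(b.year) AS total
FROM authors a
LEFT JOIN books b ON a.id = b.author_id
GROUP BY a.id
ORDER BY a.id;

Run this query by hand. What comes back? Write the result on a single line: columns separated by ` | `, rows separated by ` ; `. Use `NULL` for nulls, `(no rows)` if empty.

LEFT JOIN keeps every authors row; unmatched ones get NULL for books columns.
Group by authors.id and compute SUM(b.year). SUM over an all-NULL group is NULL.
  1: ids {4, 27, 29} → SUM(b.year)=5973
  2: ids {6, 16, 21, 28, 34} → SUM(b.year)=9936
  3: ids {—} → SUM(b.year)=NULL
  4: ids {14, 18, 30} → SUM(b.year)=5989

Sam | 5973 ; Farid | 9936 ; Quinn | NULL ; Bob | 5989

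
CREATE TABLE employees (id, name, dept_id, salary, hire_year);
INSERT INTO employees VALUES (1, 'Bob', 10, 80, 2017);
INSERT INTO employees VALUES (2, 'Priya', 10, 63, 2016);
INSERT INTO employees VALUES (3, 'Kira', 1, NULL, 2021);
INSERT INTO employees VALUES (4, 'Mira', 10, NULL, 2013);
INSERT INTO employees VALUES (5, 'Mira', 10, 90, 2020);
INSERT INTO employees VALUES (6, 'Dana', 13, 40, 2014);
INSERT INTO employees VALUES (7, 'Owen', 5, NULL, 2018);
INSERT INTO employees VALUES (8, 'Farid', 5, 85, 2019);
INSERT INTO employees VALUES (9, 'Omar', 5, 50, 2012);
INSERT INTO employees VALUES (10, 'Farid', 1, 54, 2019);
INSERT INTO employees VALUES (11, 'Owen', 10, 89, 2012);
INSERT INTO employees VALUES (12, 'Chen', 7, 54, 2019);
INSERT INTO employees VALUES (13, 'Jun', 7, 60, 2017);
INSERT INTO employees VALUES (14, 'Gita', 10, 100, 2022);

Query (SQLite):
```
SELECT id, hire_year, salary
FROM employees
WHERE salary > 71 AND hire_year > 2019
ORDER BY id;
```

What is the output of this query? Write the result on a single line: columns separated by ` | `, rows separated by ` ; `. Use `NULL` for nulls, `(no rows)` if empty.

salary > 71: ids {1, 5, 8, 11, 14}
hire_year > 2019: ids {3, 5, 14}
Combine with AND.

5 | 2020 | 90 ; 14 | 2022 | 100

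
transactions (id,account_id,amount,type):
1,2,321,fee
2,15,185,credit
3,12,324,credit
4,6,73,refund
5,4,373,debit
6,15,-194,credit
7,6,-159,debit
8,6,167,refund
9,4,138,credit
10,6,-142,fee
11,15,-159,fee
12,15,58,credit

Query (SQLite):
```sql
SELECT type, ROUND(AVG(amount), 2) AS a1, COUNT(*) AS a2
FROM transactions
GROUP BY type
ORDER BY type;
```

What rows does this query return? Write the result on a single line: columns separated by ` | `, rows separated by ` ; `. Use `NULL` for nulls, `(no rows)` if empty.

Group transactions by type.
Per group compute: ROUND(AVG(amount), 2), COUNT(*).
  credit: ids {2, 3, 6, 9, 12} → ROUND(AVG(amount), 2)=102.2, COUNT(*)=5
  debit: ids {5, 7} → ROUND(AVG(amount), 2)=107, COUNT(*)=2
  fee: ids {1, 10, 11} → ROUND(AVG(amount), 2)=6.67, COUNT(*)=3
  refund: ids {4, 8} → ROUND(AVG(amount), 2)=120, COUNT(*)=2

credit | 102.2 | 5 ; debit | 107 | 2 ; fee | 6.67 | 3 ; refund | 120 | 2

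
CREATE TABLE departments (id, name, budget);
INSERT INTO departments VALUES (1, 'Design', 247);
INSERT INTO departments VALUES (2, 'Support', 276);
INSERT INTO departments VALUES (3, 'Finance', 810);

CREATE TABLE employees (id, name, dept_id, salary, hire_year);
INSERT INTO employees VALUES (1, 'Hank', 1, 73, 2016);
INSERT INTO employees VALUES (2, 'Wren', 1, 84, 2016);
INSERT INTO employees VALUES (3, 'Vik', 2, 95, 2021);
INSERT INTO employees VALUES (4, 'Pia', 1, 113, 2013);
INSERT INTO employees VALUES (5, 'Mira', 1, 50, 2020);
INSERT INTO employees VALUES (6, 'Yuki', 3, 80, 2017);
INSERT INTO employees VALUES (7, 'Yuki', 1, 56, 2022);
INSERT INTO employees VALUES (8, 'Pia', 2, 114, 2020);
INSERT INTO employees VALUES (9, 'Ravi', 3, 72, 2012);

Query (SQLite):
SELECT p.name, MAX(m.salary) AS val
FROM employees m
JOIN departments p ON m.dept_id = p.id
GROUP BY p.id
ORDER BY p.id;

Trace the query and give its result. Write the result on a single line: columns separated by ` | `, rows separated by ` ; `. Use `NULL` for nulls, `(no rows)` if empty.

Design | 113 ; Support | 114 ; Finance | 80

Join each employees row to its departments via dept_id.
Group joined rows by departments.id; compute MAX(m.salary) per group.
  1: ids {1, 2, 4, 5, 7} → MAX(m.salary)=113
  2: ids {3, 8} → MAX(m.salary)=114
  3: ids {6, 9} → MAX(m.salary)=80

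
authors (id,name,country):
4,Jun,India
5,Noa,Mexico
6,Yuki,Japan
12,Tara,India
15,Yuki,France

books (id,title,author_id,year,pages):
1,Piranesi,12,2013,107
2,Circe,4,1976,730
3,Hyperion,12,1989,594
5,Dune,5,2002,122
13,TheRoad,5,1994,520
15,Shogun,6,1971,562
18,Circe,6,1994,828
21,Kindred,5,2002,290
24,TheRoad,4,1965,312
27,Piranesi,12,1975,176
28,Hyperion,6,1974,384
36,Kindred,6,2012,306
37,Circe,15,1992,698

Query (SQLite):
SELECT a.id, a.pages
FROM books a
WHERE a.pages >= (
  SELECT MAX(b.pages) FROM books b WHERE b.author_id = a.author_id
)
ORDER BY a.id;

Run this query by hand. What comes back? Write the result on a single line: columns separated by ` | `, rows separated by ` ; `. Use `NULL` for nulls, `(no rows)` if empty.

For each books row a, compute MAX(pages) over rows sharing a.author_id.
Keep row a if a.pages >= that per-group MAX.
  author_id=4: MAX(pages) = 730
  author_id=5: MAX(pages) = 520
  author_id=6: MAX(pages) = 828
  author_id=12: MAX(pages) = 594
  author_id=15: MAX(pages) = 698

2 | 730 ; 3 | 594 ; 13 | 520 ; 18 | 828 ; 37 | 698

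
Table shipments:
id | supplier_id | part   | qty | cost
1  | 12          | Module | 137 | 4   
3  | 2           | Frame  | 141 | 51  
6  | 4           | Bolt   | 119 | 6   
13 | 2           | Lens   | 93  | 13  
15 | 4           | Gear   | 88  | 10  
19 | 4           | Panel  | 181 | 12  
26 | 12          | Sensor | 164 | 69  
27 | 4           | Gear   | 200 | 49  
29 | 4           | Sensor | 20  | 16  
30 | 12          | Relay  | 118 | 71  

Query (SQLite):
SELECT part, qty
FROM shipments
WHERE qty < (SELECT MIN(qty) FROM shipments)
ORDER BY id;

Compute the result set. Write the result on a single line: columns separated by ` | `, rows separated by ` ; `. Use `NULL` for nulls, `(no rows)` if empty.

(no rows)

Scalar subquery: MIN(qty) over all shipments rows = 20.
Keep rows where qty < that value.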